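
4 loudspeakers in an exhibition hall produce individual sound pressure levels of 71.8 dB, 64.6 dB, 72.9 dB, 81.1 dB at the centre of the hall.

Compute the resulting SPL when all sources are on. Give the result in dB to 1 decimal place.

Sum in the linear (power) domain: Σ 10^(Lᵢ/10) = 10^(71.8/10) + 10^(64.6/10) + 10^(72.9/10) + 10^(81.1/10) = 1.663e+08.
L_total = 10·log₁₀(1.663e+08) = 82.2 dB.

82.2 dB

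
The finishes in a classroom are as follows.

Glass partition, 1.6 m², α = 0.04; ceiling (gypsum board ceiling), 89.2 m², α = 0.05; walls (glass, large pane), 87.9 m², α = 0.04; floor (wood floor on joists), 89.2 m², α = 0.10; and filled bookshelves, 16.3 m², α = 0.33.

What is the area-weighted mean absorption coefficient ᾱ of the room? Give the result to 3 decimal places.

Total surface area S = 284.2 m².
Weighted sum Σ Sα = 22.339.
ᾱ = 22.339 / 284.2 = 0.079.

0.079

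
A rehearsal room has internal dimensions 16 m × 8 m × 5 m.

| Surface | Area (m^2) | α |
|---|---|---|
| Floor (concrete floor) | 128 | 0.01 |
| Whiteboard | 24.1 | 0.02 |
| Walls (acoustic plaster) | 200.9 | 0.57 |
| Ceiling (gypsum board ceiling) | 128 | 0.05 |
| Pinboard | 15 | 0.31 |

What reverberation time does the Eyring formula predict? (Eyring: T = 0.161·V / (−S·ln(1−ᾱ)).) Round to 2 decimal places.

0.70 s

S = Σ Sᵢ = 496.0 m^2.
Absorption A = 128·0.01 + 24.1·0.02 + 200.9·0.57 + 128·0.05 + 15·0.31 = 127.325 sabins.
Mean coefficient ᾱ = A/S = 0.2567.
−S·ln(1−ᾱ) = −496.0 × ln(1 − 0.2567) = 147.141.
V = 16 × 8 × 5 = 640 m³.
T = 0.161·V/[−S·ln(1−ᾱ)] = 0.161·640/147.141 = 0.70 s.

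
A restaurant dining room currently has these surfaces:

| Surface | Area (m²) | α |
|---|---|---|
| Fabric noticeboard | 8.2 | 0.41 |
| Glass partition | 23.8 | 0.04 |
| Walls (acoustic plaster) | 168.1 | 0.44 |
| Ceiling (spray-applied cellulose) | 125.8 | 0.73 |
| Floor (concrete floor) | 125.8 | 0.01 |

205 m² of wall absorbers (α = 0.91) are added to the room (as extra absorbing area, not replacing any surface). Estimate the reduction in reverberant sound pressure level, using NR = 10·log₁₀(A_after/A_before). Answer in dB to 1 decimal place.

Equivalent absorption area: A_before = 8.2*0.41 + 23.8*0.04 + 168.1*0.44 + 125.8*0.73 + 125.8*0.01 = 171.370 m².
Added absorption = 205 × 0.91 = 186.550 sabins.
New total A_after = 357.920 sabins.
NR = 10·log₁₀(357.920/171.370) = 3.2 dB.

3.2 dB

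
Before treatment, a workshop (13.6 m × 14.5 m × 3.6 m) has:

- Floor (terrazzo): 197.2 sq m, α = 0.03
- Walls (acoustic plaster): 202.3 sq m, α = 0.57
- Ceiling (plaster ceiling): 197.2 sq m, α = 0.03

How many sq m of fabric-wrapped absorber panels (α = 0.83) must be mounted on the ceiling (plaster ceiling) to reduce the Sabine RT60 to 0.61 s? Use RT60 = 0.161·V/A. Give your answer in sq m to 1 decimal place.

75.3

A₁ = Σ Sᵢαᵢ = 197.2*0.03 + 202.3*0.57 + 197.2*0.03 = 127.143 sabins.
Required A₂ = 0.161·709.92/0.61 = 187.372 sabins.
ΔA needed = 187.372 − 127.143 = 60.229 sabins.
Net gain per sq m: Δα = 0.83 − 0.03 = 0.80.
Panel area = 60.229 / 0.80 = 75.3 sq m.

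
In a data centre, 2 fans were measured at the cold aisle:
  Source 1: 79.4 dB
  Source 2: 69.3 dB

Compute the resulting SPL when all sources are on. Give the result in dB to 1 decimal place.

79.8 dB

Sum in the linear (power) domain: Σ 10^(Lᵢ/10) = 10^(79.4/10) + 10^(69.3/10) = 9.561e+07.
Combined level = 10 log₁₀(9.561e+07) = 79.8 dB.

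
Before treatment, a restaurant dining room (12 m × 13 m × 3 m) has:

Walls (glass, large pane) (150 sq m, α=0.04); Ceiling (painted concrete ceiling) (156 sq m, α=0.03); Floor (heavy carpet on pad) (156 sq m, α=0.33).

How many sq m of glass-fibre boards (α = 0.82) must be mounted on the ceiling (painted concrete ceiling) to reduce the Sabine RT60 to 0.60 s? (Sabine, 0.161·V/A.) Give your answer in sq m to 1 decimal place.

80.3

Total absorption A₁ = 150*0.04 + 156*0.03 + 156*0.33
  = 6.000 + 4.680 + 51.480 = 62.160 sq m sabins.
Required A₂ = 0.161·468/0.60 = 125.580 sabins.
Absorption to add: 125.580 − 62.160 = 63.420 sabins.
Net gain per sq m: Δα = 0.82 − 0.03 = 0.79.
Area = ΔA/Δα = 63.420/0.79 = 80.3 sq m.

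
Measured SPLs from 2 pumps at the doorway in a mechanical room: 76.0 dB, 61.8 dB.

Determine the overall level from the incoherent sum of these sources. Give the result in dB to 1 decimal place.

Σ 10^(Lᵢ/10) = 4.132e+07.
L_total = 10·log₁₀(4.132e+07) = 76.2 dB.

76.2 dB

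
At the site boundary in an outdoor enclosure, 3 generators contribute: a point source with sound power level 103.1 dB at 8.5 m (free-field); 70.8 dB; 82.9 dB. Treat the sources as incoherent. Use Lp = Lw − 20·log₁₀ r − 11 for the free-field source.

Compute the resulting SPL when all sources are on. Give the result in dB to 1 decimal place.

Source at 8.5 m: Lp = 103.1 − 20·log₁₀(8.5) − 11 = 73.5 dB.
Sum in the linear (power) domain: Σ 10^(Lᵢ/10) = 10^(73.5/10) + 10^(70.8/10) + 10^(82.9/10) = 2.294e+08.
Back to dB: 10·log₁₀ Σ = 83.6 dB.

83.6 dB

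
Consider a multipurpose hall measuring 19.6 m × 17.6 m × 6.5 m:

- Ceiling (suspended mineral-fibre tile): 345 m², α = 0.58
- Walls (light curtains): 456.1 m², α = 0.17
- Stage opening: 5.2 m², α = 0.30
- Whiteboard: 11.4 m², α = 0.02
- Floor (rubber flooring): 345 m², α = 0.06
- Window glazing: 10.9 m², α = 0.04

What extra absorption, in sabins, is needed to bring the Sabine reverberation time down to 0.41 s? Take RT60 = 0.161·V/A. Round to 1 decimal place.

579.9 sabins

Total absorption A₁ = 345×0.58 + 456.1×0.17 + 5.2×0.30 + 11.4×0.02 + 345×0.06 + 10.9×0.04
  = 200.100 + 77.537 + 1.560 + 0.228 + 20.700 + 0.436 = 300.561 m² sabins.
Target A₂ = 0.161·2242.24/0.41 = 880.489 sabins (V = 2242.24 m³).
ΔA = A₂ − A₁ = 880.489 − 300.561 = 579.9 sabins.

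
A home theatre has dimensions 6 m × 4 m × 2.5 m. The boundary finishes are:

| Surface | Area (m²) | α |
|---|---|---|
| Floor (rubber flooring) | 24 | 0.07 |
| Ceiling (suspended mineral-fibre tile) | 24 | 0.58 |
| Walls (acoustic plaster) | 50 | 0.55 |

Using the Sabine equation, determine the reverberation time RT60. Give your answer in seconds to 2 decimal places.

Total absorption A = 24·0.07 + 24·0.58 + 50·0.55
  = 1.680 + 13.920 + 27.500 = 43.100 m² sabins.
Room volume: 60 m³.
T = 0.161 V/A = 0.161·60/43.100 = 0.22 s.

0.22 s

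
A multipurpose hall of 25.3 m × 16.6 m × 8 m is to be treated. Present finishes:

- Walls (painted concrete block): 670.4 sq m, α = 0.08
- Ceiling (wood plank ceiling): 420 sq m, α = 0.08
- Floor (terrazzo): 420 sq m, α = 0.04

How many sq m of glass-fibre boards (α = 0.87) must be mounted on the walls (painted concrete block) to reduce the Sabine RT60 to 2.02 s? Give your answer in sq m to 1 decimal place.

Equivalent absorption area: A₁ = 670.4*0.08 + 420*0.08 + 420*0.04 = 104.032 sq m.
V = 3359.84 m³. Target absorption A₂ = 0.161 × 3359.84 / 2.02 = 267.789 sabins.
Absorption to add: 267.789 − 104.032 = 163.757 sabins.
Net gain per sq m: Δα = 0.87 − 0.08 = 0.79.
Panel area = 163.757 / 0.79 = 207.3 sq m.

207.3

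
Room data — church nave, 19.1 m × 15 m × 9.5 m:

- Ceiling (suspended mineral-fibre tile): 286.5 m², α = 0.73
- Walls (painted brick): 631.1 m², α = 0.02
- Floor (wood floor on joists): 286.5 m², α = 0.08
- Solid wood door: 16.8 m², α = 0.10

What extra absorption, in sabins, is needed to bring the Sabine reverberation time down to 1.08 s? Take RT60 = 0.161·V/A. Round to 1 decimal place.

159.4 sabins

Summing Sᵢαᵢ: 209.145 + 12.622 + 22.920 + 1.680 → A₁ = 246.367 sabins.
V = 2721.75 m³. Required absorption A₂ = 0.161 × 2721.75 / 1.08 = 405.742 sabins.
Shortfall: 405.742 − 246.367 = 159.4 sabins.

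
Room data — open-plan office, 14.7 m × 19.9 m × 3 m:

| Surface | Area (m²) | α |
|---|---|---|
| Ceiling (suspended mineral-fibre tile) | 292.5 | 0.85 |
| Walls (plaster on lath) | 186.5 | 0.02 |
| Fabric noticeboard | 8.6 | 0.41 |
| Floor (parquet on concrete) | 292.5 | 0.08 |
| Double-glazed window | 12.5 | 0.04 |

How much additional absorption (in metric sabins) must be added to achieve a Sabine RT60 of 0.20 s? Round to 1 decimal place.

426.7 sabins

A₁ = Σ Sᵢαᵢ = 292.5×0.85 + 186.5×0.02 + 8.6×0.41 + 292.5×0.08 + 12.5×0.04 = 279.781 sabins.
For T = 0.20 s, need A₂ = 0.161·V/T = 0.161·877.59/0.20 = 706.460 sabins.
ΔA = A₂ − A₁ = 706.460 − 279.781 = 426.7 sabins.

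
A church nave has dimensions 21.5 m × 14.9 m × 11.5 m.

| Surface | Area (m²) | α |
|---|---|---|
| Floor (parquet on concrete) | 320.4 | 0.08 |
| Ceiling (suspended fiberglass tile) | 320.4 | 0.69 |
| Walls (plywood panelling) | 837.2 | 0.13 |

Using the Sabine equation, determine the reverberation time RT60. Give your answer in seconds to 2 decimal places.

1.67 seconds

Summing Sᵢαᵢ: 25.632 + 221.076 + 108.836 → A = 355.544 sabins.
Volume V = 21.5 × 14.9 × 11.5 = 3684.025 m³.
Sabine: RT60 = 0.161 × 3684.025 / 355.544 = 1.67 s.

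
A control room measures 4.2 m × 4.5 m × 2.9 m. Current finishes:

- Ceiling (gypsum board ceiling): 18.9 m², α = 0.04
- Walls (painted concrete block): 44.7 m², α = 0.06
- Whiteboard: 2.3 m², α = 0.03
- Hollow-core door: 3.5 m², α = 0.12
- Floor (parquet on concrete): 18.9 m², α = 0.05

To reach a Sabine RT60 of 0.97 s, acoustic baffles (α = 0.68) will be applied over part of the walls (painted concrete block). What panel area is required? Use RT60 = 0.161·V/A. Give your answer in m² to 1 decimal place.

Equivalent absorption area: A₁ = 18.9*0.04 + 44.7*0.06 + 2.3*0.03 + 3.5*0.12 + 18.9*0.05 = 4.872 m².
V = 54.81 m³. Target absorption A₂ = 0.161 × 54.81 / 0.97 = 9.097 sabins.
Absorption to add: 9.097 − 4.872 = 4.225 sabins.
Each m² of panel replacing the walls (painted concrete block) adds (0.68 − 0.06) = 0.62 sabins.
Area = ΔA/Δα = 4.225/0.62 = 6.8 m².

6.8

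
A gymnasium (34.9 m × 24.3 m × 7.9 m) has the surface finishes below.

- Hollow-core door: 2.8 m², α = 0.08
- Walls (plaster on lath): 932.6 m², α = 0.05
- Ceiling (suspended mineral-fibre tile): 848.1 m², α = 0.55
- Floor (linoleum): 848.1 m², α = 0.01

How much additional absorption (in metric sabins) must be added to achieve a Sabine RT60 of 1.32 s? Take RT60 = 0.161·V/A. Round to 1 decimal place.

Equivalent absorption area: A₁ = 2.8×0.08 + 932.6×0.05 + 848.1×0.55 + 848.1×0.01 = 521.790 m².
V = 6699.753 m³. Required absorption A₂ = 0.161 × 6699.753 / 1.32 = 817.167 sabins.
Shortfall: 817.167 − 521.790 = 295.4 sabins.

295.4 sabins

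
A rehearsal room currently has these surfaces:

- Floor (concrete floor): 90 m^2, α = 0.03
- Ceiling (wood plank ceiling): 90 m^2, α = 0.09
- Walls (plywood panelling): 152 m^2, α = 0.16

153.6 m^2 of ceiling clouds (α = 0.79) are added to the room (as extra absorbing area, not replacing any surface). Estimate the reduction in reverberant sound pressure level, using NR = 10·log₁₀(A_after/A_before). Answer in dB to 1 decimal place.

Summing Sᵢαᵢ: 2.700 + 8.100 + 24.320 → A_before = 35.120 sabins.
Treatment contributes 153.6·0.79 = 121.344 sabins.
New total A_after = 156.464 sabins.
NR = 10·log₁₀(156.464/35.120) = 6.5 dB.

6.5 dB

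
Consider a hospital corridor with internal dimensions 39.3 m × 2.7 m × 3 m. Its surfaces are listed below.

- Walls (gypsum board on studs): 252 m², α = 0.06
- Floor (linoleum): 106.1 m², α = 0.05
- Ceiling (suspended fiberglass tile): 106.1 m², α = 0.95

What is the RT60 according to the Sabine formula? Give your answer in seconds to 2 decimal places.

Summing Sᵢαᵢ: 15.120 + 5.305 + 100.795 → A = 121.220 sabins.
V = 39.3·2.7·3 = 318.33 m³.
T = 0.161 V/A = 0.161·318.33/121.220 = 0.42 s.

0.42 sec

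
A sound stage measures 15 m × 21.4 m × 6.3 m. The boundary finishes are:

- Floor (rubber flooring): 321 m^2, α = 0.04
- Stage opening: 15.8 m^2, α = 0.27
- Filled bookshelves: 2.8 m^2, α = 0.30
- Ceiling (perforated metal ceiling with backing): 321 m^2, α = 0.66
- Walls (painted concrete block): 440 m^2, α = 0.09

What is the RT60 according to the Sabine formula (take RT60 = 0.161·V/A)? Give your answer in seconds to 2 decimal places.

1.21 sec

A = Σ Sᵢαᵢ = 321*0.04 + 15.8*0.27 + 2.8*0.30 + 321*0.66 + 440*0.09 = 269.406 sabins.
V = 15·21.4·6.3 = 2022.3 m³.
RT60 = 0.161 · V / A = 0.161 × 2022.3 / 269.406 = 1.21 s.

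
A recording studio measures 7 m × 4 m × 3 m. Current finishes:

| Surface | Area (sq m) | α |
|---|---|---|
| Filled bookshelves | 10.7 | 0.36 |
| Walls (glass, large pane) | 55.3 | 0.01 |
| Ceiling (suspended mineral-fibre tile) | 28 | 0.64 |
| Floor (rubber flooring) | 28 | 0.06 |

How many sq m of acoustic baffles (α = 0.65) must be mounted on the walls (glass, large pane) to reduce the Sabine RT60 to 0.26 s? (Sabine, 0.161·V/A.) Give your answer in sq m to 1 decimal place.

A₁ = Σ Sᵢαᵢ = 10.7*0.36 + 55.3*0.01 + 28*0.64 + 28*0.06 = 24.005 sabins.
Required A₂ = 0.161·84/0.26 = 52.015 sabins.
Absorption to add: 52.015 − 24.005 = 28.010 sabins.
Net gain per sq m: Δα = 0.65 − 0.01 = 0.64.
Area = ΔA/Δα = 28.010/0.64 = 43.8 sq m.

43.8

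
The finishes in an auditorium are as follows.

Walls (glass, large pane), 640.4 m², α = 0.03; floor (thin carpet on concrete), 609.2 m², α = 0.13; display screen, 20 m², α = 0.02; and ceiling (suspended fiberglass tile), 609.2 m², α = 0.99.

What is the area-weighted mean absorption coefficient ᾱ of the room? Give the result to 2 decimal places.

Total surface area S = 1878.8 m².
Σ(Sᵢαᵢ) = 640.4×0.03 + 609.2×0.13 + 20×0.02 + 609.2×0.99 = 701.916.
ᾱ = A/S = 0.37.

0.37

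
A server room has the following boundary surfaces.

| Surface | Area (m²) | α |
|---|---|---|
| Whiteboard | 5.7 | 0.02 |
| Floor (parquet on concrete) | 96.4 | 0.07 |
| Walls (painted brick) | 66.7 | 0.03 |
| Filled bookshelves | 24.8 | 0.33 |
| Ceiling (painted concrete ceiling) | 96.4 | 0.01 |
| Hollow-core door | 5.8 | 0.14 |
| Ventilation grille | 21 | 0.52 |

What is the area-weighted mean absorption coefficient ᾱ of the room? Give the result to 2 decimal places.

Total surface area S = 316.8 m².
Weighted sum Σ Sα = 29.743.
ᾱ = A/S = 0.09.

0.09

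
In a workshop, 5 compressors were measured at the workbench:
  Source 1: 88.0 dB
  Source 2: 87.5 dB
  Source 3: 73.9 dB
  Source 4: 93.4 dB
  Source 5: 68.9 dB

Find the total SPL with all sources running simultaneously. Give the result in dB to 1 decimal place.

Σ 10^(Lᵢ/10) = 3.413e+09.
Back to dB: 10·log₁₀ Σ = 95.3 dB.

95.3 dB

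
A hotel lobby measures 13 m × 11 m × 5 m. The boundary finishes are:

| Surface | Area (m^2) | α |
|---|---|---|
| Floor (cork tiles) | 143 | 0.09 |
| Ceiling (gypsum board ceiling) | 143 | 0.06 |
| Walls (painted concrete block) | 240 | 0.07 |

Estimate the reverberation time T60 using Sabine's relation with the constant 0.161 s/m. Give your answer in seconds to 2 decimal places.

3.01 s

A = Σ Sᵢαᵢ = 143·0.09 + 143·0.06 + 240·0.07 = 38.250 sabins.
V = 13·11·5 = 715 m³.
Sabine: RT60 = 0.161 × 715 / 38.250 = 3.01 s.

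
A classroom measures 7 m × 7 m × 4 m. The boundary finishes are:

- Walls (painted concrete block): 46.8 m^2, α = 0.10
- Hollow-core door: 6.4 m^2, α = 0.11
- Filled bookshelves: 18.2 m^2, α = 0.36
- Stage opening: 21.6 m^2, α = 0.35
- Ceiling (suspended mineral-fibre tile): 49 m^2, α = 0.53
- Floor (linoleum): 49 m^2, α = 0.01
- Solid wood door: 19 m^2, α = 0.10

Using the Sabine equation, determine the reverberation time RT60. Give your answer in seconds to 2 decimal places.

Summing Sᵢαᵢ: 4.680 + 0.704 + 6.552 + 7.560 + 25.970 + 0.490 + 1.900 → A = 47.856 sabins.
Room volume: 196 m³.
RT60 = 0.161 · V / A = 0.161 × 196 / 47.856 = 0.66 s.

0.66 sec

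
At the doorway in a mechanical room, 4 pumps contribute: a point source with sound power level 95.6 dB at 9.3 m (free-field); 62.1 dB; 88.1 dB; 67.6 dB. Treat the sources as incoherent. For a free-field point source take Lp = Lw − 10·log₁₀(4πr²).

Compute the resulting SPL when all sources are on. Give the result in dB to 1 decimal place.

88.2 dB

Source at 9.3 m: Lp = 95.6 − 10·log₁₀(4π·9.3²) = 95.6 − 10·log₁₀(1086.865) = 65.2 dB.
Σ 10^(Lᵢ/10) = 6.563e+08.
Combined level = 10 log₁₀(6.563e+08) = 88.2 dB.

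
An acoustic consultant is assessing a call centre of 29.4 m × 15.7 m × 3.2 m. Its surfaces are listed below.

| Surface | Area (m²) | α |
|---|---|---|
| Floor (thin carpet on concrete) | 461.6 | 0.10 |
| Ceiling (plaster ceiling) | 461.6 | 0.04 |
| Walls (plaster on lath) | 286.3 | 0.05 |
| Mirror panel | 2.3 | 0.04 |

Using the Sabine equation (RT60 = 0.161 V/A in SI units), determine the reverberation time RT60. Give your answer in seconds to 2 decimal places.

Total absorption A = 461.6×0.10 + 461.6×0.04 + 286.3×0.05 + 2.3×0.04
  = 46.160 + 18.464 + 14.315 + 0.092 = 79.031 m² sabins.
Room volume: 1477.056 m³.
Sabine: RT60 = 0.161 × 1477.056 / 79.031 = 3.01 s.

3.01 sec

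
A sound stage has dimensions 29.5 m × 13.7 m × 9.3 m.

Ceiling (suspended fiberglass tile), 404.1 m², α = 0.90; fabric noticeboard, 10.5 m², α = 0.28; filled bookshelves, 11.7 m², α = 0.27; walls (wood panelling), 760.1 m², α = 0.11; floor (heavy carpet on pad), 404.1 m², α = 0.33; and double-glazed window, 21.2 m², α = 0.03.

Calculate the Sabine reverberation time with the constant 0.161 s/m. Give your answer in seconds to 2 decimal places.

1.03 seconds

Equivalent absorption area: A = 404.1×0.90 + 10.5×0.28 + 11.7×0.27 + 760.1×0.11 + 404.1×0.33 + 21.2×0.03 = 587.389 m².
Volume V = 29.5 × 13.7 × 9.3 = 3758.595 m³.
T = 0.161 V/A = 0.161·3758.595/587.389 = 1.03 s.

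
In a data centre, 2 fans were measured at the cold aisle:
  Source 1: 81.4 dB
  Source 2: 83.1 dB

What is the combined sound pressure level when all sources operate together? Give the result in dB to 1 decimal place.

Sum in the linear (power) domain: Σ 10^(Lᵢ/10) = 10^(81.4/10) + 10^(83.1/10) = 3.422e+08.
L_total = 10·log₁₀(3.422e+08) = 85.3 dB.

85.3 dB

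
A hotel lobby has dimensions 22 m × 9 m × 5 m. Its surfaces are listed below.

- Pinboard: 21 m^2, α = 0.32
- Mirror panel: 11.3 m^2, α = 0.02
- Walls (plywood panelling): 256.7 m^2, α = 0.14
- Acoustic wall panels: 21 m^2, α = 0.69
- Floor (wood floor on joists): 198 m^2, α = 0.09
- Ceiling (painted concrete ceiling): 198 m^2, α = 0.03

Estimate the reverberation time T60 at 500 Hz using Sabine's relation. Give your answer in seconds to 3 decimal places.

1.965 seconds

Summing Sᵢαᵢ: 6.720 + 0.226 + 35.938 + 14.490 + 17.820 + 5.940 → A = 81.134 sabins.
Volume V = 22 × 9 × 5 = 990 m³.
T = 0.161 V/A = 0.161·990/81.134 = 1.965 s.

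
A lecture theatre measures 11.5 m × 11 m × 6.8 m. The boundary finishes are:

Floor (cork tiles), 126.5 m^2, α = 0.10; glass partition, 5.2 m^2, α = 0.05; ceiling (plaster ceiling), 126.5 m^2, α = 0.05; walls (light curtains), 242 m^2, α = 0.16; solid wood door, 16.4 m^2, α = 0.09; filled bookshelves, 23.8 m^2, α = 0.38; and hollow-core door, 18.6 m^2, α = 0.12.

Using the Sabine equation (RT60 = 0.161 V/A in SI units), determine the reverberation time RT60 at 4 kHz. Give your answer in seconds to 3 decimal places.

Equivalent absorption area: A = 126.5*0.10 + 5.2*0.05 + 126.5*0.05 + 242*0.16 + 16.4*0.09 + 23.8*0.38 + 18.6*0.12 = 70.707 m^2.
Room volume: 860.2 m³.
RT60 = 0.161 · V / A = 0.161 × 860.2 / 70.707 = 1.959 s.

1.959 s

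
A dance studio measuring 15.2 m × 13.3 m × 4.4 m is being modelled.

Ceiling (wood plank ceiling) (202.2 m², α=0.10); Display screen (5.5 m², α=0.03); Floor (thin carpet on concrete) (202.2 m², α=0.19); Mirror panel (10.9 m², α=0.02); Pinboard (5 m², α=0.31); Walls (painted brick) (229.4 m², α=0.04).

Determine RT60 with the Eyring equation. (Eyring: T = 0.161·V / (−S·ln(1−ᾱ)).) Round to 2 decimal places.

1.94 s

Total surface area S = 202.2 + 5.5 + 202.2 + 10.9 + 5 + 229.4 = 655.2 m².
Absorption A = 202.2×0.10 + 5.5×0.03 + 202.2×0.19 + 10.9×0.02 + 5×0.31 + 229.4×0.04 = 69.747 sabins.
Mean coefficient ᾱ = A/S = 0.1065.
Eyring denominator: −S ln(1−ᾱ) = 73.781.
V = 15.2 × 13.3 × 4.4 = 889.504 m³.
RT60 = 0.161 × 889.504 / 73.781 = 1.94 s.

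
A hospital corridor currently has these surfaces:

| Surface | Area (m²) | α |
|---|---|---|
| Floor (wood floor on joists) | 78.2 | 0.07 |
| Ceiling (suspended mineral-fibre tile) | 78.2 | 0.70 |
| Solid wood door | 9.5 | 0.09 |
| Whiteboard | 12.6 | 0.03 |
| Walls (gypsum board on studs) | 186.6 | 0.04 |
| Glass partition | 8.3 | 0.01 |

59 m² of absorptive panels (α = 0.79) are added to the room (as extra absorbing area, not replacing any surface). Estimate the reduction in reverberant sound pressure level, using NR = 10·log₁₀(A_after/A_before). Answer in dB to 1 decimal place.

Summing Sᵢαᵢ: 5.474 + 54.740 + 0.855 + 0.378 + 7.464 + 0.083 → A_before = 68.994 sabins.
Added absorption = 59 × 0.79 = 46.610 sabins.
New total A_after = 115.604 sabins.
Reduction = 10 log₁₀(A_after/A_before) = 10 log₁₀(1.6756) = 2.2 dB.

2.2 dB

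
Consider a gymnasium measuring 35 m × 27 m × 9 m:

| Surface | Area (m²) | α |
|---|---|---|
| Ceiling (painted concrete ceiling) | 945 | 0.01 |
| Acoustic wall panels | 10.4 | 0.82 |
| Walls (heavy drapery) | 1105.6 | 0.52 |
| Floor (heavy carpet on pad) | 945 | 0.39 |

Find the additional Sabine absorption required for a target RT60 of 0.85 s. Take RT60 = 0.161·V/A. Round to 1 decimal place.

649.5 sabins

A₁ = Σ Sᵢαᵢ = 945×0.01 + 10.4×0.82 + 1105.6×0.52 + 945×0.39 = 961.440 sabins.
V = 8505 m³. Required absorption A₂ = 0.161 × 8505 / 0.85 = 1610.947 sabins.
Shortfall: 1610.947 − 961.440 = 649.5 sabins.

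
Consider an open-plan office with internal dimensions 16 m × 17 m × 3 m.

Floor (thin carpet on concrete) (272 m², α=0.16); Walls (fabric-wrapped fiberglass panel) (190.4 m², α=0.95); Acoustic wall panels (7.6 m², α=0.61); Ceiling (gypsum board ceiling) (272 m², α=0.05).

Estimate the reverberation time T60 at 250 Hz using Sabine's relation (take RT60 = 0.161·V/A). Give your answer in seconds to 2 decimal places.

Summing Sᵢαᵢ: 43.520 + 180.880 + 4.636 + 13.600 → A = 242.636 sabins.
V = 16·17·3 = 816 m³.
RT60 = 0.161 · V / A = 0.161 × 816 / 242.636 = 0.54 s.

0.54 sec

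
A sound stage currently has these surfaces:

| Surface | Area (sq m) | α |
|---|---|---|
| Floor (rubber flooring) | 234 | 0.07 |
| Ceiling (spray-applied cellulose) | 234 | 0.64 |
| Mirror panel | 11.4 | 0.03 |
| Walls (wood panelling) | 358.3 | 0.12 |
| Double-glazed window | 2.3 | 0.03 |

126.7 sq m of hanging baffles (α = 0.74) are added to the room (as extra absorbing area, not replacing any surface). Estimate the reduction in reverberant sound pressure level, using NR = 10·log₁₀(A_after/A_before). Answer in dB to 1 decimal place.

Summing Sᵢαᵢ: 16.380 + 149.760 + 0.342 + 42.996 + 0.069 → A_before = 209.547 sabins.
Treatment contributes 126.7·0.74 = 93.758 sabins.
A_after = 209.547 + 93.758 = 303.305 sabins.
NR = 10·log₁₀(303.305/209.547) = 1.6 dB.

1.6 dB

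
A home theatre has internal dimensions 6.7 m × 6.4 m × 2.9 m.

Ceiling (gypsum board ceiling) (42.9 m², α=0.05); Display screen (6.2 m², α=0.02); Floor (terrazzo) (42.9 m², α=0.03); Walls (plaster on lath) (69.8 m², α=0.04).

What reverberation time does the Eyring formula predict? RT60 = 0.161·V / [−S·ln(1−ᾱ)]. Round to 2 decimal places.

Total surface area S = 42.9 + 6.2 + 42.9 + 69.8 = 161.8 m².
Absorption A = 42.9·0.05 + 6.2·0.02 + 42.9·0.03 + 69.8·0.04 = 6.348 sabins.
ᾱ = 6.348 / 161.8 = 0.0392.
Eyring denominator: −S ln(1−ᾱ) = 6.470.
V = 6.7 × 6.4 × 2.9 = 124.352 m³.
T = 0.161·V/[−S·ln(1−ᾱ)] = 0.161·124.352/6.470 = 3.09 s.

3.09 sec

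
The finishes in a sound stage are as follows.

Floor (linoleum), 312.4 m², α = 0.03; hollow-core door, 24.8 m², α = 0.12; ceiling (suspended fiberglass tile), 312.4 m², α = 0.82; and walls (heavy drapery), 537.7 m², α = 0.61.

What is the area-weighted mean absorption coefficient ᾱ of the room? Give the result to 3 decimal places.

Total surface area S = 1187.3 m².
Σ(Sᵢαᵢ) = 312.4*0.03 + 24.8*0.12 + 312.4*0.82 + 537.7*0.61 = 596.513.
ᾱ = 596.513 / 1187.3 = 0.502.

0.502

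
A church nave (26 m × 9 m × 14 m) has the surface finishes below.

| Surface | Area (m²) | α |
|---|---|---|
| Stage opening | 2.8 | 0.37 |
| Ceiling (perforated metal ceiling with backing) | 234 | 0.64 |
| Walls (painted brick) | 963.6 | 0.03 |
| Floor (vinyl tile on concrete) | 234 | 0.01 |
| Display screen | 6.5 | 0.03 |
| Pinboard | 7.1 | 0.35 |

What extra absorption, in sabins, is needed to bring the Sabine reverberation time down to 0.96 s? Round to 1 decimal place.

364.7 sabins

A₁ = Σ Sᵢαᵢ = 2.8·0.37 + 234·0.64 + 963.6·0.03 + 234·0.01 + 6.5·0.03 + 7.1·0.35 = 184.724 sabins.
V = 3276 m³. Required absorption A₂ = 0.161 × 3276 / 0.96 = 549.413 sabins.
Additional absorption ΔA = 549.413 − 184.724 = 364.7 sabins.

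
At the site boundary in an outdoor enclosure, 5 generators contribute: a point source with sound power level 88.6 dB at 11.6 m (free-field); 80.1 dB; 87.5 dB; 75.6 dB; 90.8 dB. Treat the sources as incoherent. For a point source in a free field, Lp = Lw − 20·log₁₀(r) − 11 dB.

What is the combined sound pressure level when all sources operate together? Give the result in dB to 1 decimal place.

92.8 dB

Source at 11.6 m: Lp = 88.6 − 20·log₁₀(11.6) − 11 = 56.3 dB.
Σ 10^(Lᵢ/10) = 1.904e+09.
L_total = 10·log₁₀(1.904e+09) = 92.8 dB.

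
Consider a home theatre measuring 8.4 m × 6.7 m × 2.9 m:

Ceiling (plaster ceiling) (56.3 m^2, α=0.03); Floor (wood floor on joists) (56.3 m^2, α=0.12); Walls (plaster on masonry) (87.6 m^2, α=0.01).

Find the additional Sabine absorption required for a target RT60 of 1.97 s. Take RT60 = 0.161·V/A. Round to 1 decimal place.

Summing Sᵢαᵢ: 1.689 + 6.756 + 0.876 → A₁ = 9.321 sabins.
Target A₂ = 0.161·163.212/1.97 = 13.339 sabins (V = 163.212 m³).
ΔA = A₂ − A₁ = 13.339 − 9.321 = 4.0 sabins.

4.0 sabins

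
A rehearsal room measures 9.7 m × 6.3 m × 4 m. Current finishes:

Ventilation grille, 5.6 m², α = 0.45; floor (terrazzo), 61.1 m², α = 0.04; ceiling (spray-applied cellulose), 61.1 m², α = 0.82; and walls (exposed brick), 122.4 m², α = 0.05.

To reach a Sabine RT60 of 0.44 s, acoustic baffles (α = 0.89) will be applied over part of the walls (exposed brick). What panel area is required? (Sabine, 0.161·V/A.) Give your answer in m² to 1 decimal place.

33.6

Total absorption A₁ = 5.6×0.45 + 61.1×0.04 + 61.1×0.82 + 122.4×0.05
  = 2.520 + 2.444 + 50.102 + 6.120 = 61.186 m² sabins.
V = 244.44 m³. Target absorption A₂ = 0.161 × 244.44 / 0.44 = 89.443 sabins.
Absorption to add: 89.443 − 61.186 = 28.257 sabins.
Each m² of panel replacing the walls (exposed brick) adds (0.89 − 0.05) = 0.84 sabins.
Area = ΔA/Δα = 28.257/0.84 = 33.6 m².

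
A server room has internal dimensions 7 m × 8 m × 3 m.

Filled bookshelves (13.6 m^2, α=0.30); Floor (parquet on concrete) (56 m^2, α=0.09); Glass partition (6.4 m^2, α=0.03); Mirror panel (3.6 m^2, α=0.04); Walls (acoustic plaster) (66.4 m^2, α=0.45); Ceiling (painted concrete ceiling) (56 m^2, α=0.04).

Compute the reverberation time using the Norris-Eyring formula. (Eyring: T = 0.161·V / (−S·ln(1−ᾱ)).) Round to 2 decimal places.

0.58 s

S = Σ Sᵢ = 202.0 m^2.
Σ(Sᵢαᵢ) = 13.6·0.30 + 56·0.09 + 6.4·0.03 + 3.6·0.04 + 66.4·0.45 + 56·0.04 = 41.576.
Mean coefficient ᾱ = A/S = 0.2058.
−S·ln(1−ᾱ) = −202.0 × ln(1 − 0.2058) = 46.545.
V = 7 × 8 × 3 = 168 m³.
T = 0.161·V/[−S·ln(1−ᾱ)] = 0.161·168/46.545 = 0.58 s.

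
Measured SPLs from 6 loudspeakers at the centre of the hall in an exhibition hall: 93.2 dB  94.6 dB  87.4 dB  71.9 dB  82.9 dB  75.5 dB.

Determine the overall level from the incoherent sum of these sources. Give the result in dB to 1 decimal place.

Converting to relative power and adding: 10^(93.2/10) + 10^(94.6/10) + 10^(87.4/10) + 10^(71.9/10) + 10^(82.9/10) + 10^(75.5/10) = 5.769e+09.
Combined level = 10 log₁₀(5.769e+09) = 97.6 dB.

97.6 dB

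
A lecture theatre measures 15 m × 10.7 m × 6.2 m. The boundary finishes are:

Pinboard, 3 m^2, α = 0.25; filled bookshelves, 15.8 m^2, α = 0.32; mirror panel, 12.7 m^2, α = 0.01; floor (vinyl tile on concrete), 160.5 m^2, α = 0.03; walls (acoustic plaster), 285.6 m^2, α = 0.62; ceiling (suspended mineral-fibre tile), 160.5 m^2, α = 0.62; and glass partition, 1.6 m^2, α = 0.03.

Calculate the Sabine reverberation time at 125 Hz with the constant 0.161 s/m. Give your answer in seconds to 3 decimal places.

Equivalent absorption area: A = 3*0.25 + 15.8*0.32 + 12.7*0.01 + 160.5*0.03 + 285.6*0.62 + 160.5*0.62 + 1.6*0.03 = 287.378 m^2.
V = 15·10.7·6.2 = 995.1 m³.
T = 0.161 V/A = 0.161·995.1/287.378 = 0.557 s.

0.557 sec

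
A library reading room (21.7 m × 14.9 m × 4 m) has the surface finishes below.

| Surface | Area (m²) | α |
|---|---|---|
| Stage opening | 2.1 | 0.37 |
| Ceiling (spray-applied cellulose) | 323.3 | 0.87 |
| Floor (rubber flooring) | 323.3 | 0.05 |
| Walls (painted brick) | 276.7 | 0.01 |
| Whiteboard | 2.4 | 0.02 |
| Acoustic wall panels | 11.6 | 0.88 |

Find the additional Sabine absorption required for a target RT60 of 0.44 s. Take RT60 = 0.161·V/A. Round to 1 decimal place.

162.0 sabins

Equivalent absorption area: A₁ = 2.1·0.37 + 323.3·0.87 + 323.3·0.05 + 276.7·0.01 + 2.4·0.02 + 11.6·0.88 = 311.236 m².
For T = 0.44 s, need A₂ = 0.161·V/T = 0.161·1293.32/0.44 = 473.238 sabins.
Additional absorption ΔA = 473.238 − 311.236 = 162.0 sabins.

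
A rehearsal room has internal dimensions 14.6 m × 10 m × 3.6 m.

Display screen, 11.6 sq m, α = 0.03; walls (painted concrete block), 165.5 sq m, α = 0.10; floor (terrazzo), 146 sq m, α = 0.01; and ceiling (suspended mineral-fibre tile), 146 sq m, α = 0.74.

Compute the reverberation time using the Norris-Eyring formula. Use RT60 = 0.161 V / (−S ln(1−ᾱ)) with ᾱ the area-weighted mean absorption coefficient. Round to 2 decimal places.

Total surface area S = 11.6 + 165.5 + 146 + 146 = 469.1 sq m.
Absorption A = 11.6×0.03 + 165.5×0.10 + 146×0.01 + 146×0.74 = 126.398 sabins.
ᾱ = 126.398 / 469.1 = 0.2694.
Eyring denominator: −S ln(1−ᾱ) = 147.245.
V = 14.6 × 10 × 3.6 = 525.6 m³.
T = 0.161·V/[−S·ln(1−ᾱ)] = 0.161·525.6/147.245 = 0.57 s.

0.57 s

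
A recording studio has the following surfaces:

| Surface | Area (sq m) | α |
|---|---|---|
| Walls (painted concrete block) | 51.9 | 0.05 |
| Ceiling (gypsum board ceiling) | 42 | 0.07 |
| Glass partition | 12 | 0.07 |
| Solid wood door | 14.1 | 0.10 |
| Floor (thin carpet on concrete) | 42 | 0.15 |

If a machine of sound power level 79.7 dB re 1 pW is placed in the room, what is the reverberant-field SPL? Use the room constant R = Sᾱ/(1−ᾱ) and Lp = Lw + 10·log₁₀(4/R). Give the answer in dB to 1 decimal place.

A = 14.085 sabins; S = 162.0 sq m.
ᾱ = 0.0869, so room constant R = A/(1−ᾱ) = 15.425 sq m.
Lp = 79.7 + 10·log₁₀(4/15.425) = 79.7 + (-5.86) = 73.8 dB.

73.8 dB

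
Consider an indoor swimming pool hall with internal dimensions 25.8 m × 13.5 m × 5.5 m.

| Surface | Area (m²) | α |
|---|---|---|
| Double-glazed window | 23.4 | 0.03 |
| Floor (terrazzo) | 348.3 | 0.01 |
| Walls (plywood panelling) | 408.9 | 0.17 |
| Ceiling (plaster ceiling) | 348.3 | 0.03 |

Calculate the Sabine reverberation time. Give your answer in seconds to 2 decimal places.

Total absorption A = 23.4×0.03 + 348.3×0.01 + 408.9×0.17 + 348.3×0.03
  = 0.702 + 3.483 + 69.513 + 10.449 = 84.147 m² sabins.
V = 25.8·13.5·5.5 = 1915.65 m³.
T = 0.161 V/A = 0.161·1915.65/84.147 = 3.67 s.

3.67 sec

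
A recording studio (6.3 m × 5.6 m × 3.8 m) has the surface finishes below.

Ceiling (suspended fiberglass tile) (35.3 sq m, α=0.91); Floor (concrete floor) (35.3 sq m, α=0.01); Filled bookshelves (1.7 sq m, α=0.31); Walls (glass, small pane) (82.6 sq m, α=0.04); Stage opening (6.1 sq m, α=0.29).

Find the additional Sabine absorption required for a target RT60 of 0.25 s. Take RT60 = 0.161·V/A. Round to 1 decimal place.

48.3 sabins

Summing Sᵢαᵢ: 32.123 + 0.353 + 0.527 + 3.304 + 1.769 → A₁ = 38.076 sabins.
For T = 0.25 s, need A₂ = 0.161·V/T = 0.161·134.064/0.25 = 86.337 sabins.
ΔA = A₂ − A₁ = 86.337 − 38.076 = 48.3 sabins.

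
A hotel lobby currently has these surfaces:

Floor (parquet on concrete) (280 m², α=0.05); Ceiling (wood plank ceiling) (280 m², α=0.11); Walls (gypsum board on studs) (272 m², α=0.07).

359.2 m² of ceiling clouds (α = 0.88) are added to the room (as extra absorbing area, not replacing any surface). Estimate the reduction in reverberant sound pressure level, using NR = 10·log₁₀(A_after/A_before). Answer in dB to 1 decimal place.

7.7 dB

Summing Sᵢαᵢ: 14.000 + 30.800 + 19.040 → A_before = 63.840 sabins.
Added absorption = 359.2 × 0.88 = 316.096 sabins.
New total A_after = 379.936 sabins.
NR = 10·log₁₀(379.936/63.840) = 7.7 dB.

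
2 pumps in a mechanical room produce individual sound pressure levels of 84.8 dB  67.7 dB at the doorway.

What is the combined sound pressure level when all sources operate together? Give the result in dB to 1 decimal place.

Sum in the linear (power) domain: Σ 10^(Lᵢ/10) = 10^(84.8/10) + 10^(67.7/10) = 3.079e+08.
Combined level = 10 log₁₀(3.079e+08) = 84.9 dB.

84.9 dB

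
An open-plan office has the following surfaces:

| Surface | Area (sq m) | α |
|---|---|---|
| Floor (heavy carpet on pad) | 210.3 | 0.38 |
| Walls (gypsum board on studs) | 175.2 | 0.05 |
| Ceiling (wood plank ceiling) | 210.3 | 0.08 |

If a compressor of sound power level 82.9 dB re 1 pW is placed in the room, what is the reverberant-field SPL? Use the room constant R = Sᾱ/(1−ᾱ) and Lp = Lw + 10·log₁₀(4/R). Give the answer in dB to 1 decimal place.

67.8 dB

Σ(Sᵢαᵢ) = 210.3·0.38 + 175.2·0.05 + 210.3·0.08 = 105.498; total area S = 595.8 sq m.
ᾱ = 0.1771, so room constant R = A/(1−ᾱ) = 128.203 sq m.
Lp = Lw + 10 log₁₀(4/R) = 82.9 -15.06 = 67.8 dB.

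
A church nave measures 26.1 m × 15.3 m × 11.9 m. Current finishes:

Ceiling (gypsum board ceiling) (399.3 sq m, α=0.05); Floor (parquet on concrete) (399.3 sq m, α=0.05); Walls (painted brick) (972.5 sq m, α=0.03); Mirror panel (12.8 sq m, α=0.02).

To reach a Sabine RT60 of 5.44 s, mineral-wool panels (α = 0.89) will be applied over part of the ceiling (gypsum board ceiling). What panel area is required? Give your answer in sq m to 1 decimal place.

84.9

Summing Sᵢαᵢ: 19.965 + 19.965 + 29.175 + 0.256 → A₁ = 69.361 sabins.
Required A₂ = 0.161·4752.027/5.44 = 140.639 sabins.
ΔA needed = 140.639 − 69.361 = 71.278 sabins.
Net gain per sq m: Δα = 0.89 − 0.05 = 0.84.
Panel area = 71.278 / 0.84 = 84.9 sq m.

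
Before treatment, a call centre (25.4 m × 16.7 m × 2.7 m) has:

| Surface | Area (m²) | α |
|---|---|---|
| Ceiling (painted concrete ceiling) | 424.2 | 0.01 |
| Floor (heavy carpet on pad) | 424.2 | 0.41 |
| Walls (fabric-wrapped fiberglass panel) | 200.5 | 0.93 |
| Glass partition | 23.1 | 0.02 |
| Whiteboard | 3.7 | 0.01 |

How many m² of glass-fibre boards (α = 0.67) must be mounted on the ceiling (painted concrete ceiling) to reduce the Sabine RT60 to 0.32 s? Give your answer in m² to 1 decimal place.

319.8

Total absorption A₁ = 424.2×0.01 + 424.2×0.41 + 200.5×0.93 + 23.1×0.02 + 3.7×0.01
  = 4.242 + 173.922 + 186.465 + 0.462 + 0.037 = 365.128 m² sabins.
V = 1145.286 m³. Target absorption A₂ = 0.161 × 1145.286 / 0.32 = 576.222 sabins.
ΔA needed = 576.222 − 365.128 = 211.094 sabins.
Each m² of panel replacing the ceiling (painted concrete ceiling) adds (0.67 − 0.01) = 0.66 sabins.
Panel area = 211.094 / 0.66 = 319.8 m².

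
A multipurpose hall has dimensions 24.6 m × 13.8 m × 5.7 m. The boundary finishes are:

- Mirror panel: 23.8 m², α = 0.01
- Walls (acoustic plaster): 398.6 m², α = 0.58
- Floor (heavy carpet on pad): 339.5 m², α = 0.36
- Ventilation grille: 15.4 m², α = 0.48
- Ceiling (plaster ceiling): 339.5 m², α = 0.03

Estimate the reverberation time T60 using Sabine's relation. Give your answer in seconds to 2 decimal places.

0.84 seconds

Total absorption A = 23.8×0.01 + 398.6×0.58 + 339.5×0.36 + 15.4×0.48 + 339.5×0.03
  = 0.238 + 231.188 + 122.220 + 7.392 + 10.185 = 371.223 m² sabins.
V = 24.6·13.8·5.7 = 1935.036 m³.
T = 0.161 V/A = 0.161·1935.036/371.223 = 0.84 s.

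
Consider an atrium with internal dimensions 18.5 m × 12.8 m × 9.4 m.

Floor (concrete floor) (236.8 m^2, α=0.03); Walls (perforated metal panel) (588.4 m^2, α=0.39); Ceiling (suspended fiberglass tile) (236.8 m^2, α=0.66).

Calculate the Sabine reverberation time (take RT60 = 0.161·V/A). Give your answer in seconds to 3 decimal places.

A = Σ Sᵢαᵢ = 236.8×0.03 + 588.4×0.39 + 236.8×0.66 = 392.868 sabins.
V = 18.5·12.8·9.4 = 2225.92 m³.
RT60 = 0.161 · V / A = 0.161 × 2225.92 / 392.868 = 0.912 s.

0.912 sec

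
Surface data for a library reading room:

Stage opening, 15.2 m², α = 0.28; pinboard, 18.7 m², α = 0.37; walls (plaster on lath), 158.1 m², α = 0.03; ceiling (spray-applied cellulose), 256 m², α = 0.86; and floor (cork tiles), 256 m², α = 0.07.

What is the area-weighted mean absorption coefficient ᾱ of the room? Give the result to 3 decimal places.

0.361

Total surface area S = 704.0 m².
Weighted sum Σ Sα = 253.998.
ᾱ = 253.998 / 704.0 = 0.361.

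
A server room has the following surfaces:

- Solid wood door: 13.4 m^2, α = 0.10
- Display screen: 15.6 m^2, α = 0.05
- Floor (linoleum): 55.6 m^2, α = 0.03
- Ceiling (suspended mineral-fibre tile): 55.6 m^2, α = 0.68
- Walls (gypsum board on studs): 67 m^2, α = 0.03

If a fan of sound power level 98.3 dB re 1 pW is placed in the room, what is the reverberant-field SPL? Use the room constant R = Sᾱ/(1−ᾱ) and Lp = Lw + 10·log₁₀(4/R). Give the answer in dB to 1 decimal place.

A = 43.606 sabins; S = 207.2 m^2.
ᾱ = 43.606/207.2 = 0.2105; R = Sᾱ/(1−ᾱ) = 43.606/(1−0.2105) = 55.232 m^2.
Lp = 98.3 + 10·log₁₀(4/55.232) = 98.3 + (-11.40) = 86.9 dB.

86.9 dB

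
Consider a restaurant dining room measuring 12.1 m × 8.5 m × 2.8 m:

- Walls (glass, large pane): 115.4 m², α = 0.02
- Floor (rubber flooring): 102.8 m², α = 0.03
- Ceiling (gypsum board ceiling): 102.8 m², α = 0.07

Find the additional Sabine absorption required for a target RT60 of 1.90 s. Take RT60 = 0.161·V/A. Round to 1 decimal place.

11.8 sabins

Summing Sᵢαᵢ: 2.308 + 3.084 + 7.196 → A₁ = 12.588 sabins.
For T = 1.90 s, need A₂ = 0.161·V/T = 0.161·287.98/1.90 = 24.403 sabins.
Additional absorption ΔA = 24.403 − 12.588 = 11.8 sabins.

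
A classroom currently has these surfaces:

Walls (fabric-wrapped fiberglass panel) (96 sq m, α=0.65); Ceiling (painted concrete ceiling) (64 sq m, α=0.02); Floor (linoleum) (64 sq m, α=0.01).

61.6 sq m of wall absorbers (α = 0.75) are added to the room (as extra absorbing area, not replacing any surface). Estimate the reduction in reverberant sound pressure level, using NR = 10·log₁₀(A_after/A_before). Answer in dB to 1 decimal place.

2.4 dB

Equivalent absorption area: A_before = 96×0.65 + 64×0.02 + 64×0.01 = 64.320 sq m.
Treatment contributes 61.6·0.75 = 46.200 sabins.
New total A_after = 110.520 sabins.
Reduction = 10 log₁₀(A_after/A_before) = 10 log₁₀(1.7183) = 2.4 dB.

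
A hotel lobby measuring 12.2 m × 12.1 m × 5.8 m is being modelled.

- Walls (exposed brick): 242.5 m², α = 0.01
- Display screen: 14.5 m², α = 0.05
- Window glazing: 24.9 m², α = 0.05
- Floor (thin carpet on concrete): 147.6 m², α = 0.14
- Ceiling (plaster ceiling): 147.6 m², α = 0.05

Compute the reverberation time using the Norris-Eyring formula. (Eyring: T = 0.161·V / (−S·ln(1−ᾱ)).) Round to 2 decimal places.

Total surface area S = 242.5 + 14.5 + 24.9 + 147.6 + 147.6 = 577.1 m².
Absorption A = 242.5·0.01 + 14.5·0.05 + 24.9·0.05 + 147.6·0.14 + 147.6·0.05 = 32.439 sabins.
Mean coefficient ᾱ = A/S = 0.0562.
−S·ln(1−ᾱ) = −577.1 × ln(1 − 0.0562) = 33.380.
V = 12.2 × 12.1 × 5.8 = 856.196 m³.
T = 0.161·V/[−S·ln(1−ᾱ)] = 0.161·856.196/33.380 = 4.13 s.

4.13 s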